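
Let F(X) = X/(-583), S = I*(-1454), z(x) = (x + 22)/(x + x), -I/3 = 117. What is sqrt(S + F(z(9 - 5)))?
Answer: sqrt(693854835245)/1166 ≈ 714.39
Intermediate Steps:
I = -351 (I = -3*117 = -351)
z(x) = (22 + x)/(2*x) (z(x) = (22 + x)/((2*x)) = (22 + x)*(1/(2*x)) = (22 + x)/(2*x))
S = 510354 (S = -351*(-1454) = 510354)
F(X) = -X/583 (F(X) = X*(-1/583) = -X/583)
sqrt(S + F(z(9 - 5))) = sqrt(510354 - (22 + (9 - 5))/(1166*(9 - 5))) = sqrt(510354 - (22 + 4)/(1166*4)) = sqrt(510354 - 26/(1166*4)) = sqrt(510354 - 1/583*13/4) = sqrt(510354 - 13/2332) = sqrt(1190145515/2332) = sqrt(693854835245)/1166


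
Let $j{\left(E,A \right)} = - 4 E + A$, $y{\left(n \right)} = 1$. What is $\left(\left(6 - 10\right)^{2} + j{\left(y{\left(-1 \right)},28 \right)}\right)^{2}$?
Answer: $1600$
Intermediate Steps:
$j{\left(E,A \right)} = A - 4 E$
$\left(\left(6 - 10\right)^{2} + j{\left(y{\left(-1 \right)},28 \right)}\right)^{2} = \left(\left(6 - 10\right)^{2} + \left(28 - 4\right)\right)^{2} = \left(\left(-4\right)^{2} + 24\right)^{2} = \left(16 + 24\right)^{2} = 40^{2} = 1600$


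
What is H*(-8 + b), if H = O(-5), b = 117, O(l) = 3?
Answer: 327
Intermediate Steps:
H = 3
H*(-8 + b) = 3*(-8 + 117) = 3*109 = 327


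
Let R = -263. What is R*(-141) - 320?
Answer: 36763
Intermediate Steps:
R*(-141) - 320 = -263*(-141) - 320 = 37083 - 320 = 36763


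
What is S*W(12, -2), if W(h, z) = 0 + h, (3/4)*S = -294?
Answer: -4704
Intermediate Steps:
S = -392 (S = (4/3)*(-294) = -392)
W(h, z) = h
S*W(12, -2) = -392*12 = -4704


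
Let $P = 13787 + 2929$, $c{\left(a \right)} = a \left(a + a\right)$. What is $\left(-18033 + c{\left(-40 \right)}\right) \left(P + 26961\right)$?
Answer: $-647860941$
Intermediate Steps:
$c{\left(a \right)} = 2 a^{2}$ ($c{\left(a \right)} = a 2 a = 2 a^{2}$)
$P = 16716$
$\left(-18033 + c{\left(-40 \right)}\right) \left(P + 26961\right) = \left(-18033 + 2 \left(-40\right)^{2}\right) \left(16716 + 26961\right) = \left(-18033 + 2 \cdot 1600\right) 43677 = \left(-18033 + 3200\right) 43677 = \left(-14833\right) 43677 = -647860941$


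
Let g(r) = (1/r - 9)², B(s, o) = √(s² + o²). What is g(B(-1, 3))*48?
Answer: 19464/5 - 432*√10/5 ≈ 3619.6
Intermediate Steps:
B(s, o) = √(o² + s²)
g(r) = (-9 + 1/r)²
g(B(-1, 3))*48 = ((-1 + 9*√(3² + (-1)²))²/(√(3² + (-1)²))²)*48 = ((-1 + 9*√(9 + 1))²/(√(9 + 1))²)*48 = ((-1 + 9*√10)²/(√10)²)*48 = ((-1 + 9*√10)²/10)*48 = 24*(-1 + 9*√10)²/5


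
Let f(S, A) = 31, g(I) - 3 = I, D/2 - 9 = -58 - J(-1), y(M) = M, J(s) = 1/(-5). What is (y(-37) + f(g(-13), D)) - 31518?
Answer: -31524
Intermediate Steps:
J(s) = -⅕
D = -488/5 (D = 18 + 2*(-58 - 1*(-⅕)) = 18 + 2*(-58 + ⅕) = 18 + 2*(-289/5) = 18 - 578/5 = -488/5 ≈ -97.600)
g(I) = 3 + I
(y(-37) + f(g(-13), D)) - 31518 = (-37 + 31) - 31518 = -6 - 31518 = -31524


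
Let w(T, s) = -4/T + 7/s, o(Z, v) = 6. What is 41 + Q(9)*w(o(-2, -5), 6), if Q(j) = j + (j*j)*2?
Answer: 253/2 ≈ 126.50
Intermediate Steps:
Q(j) = j + 2*j² (Q(j) = j + j²*2 = j + 2*j²)
41 + Q(9)*w(o(-2, -5), 6) = 41 + (9*(1 + 2*9))*(-4/6 + 7/6) = 41 + (9*(1 + 18))*(-4*⅙ + 7*(⅙)) = 41 + (9*19)*(-⅔ + 7/6) = 41 + 171*(½) = 41 + 171/2 = 253/2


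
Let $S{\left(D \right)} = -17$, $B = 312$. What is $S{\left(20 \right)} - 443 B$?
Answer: $-138233$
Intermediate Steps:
$S{\left(20 \right)} - 443 B = -17 - 138216 = -138233$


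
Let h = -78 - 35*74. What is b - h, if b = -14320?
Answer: -11652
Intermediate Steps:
h = -2668 (h = -78 - 2590 = -2668)
b - h = -14320 - 1*(-2668) = -14320 + 2668 = -11652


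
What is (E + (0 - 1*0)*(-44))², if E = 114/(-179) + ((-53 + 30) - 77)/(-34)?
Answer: 49168144/9259849 ≈ 5.3098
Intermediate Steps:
E = 7012/3043 (E = 114*(-1/179) + (-23 - 77)*(-1/34) = -114/179 - 100*(-1/34) = -114/179 + 50/17 = 7012/3043 ≈ 2.3043)
(E + (0 - 1*0)*(-44))² = (7012/3043 + (0 - 1*0)*(-44))² = (7012/3043 + (0 + 0)*(-44))² = (7012/3043 + 0*(-44))² = (7012/3043 + 0)² = (7012/3043)² = 49168144/9259849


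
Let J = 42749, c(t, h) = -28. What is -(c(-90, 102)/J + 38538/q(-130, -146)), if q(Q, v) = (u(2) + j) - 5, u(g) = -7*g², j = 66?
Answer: -78450478/67177 ≈ -1167.8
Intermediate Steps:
q(Q, v) = 33 (q(Q, v) = (-7*2² + 66) - 5 = (-7*4 + 66) - 5 = (-28 + 66) - 5 = 38 - 5 = 33)
-(c(-90, 102)/J + 38538/q(-130, -146)) = -(-28/42749 + 38538/33) = -(-28*1/42749 + 38538*(1/33)) = -(-4/6107 + 12846/11) = -1*78450478/67177 = -78450478/67177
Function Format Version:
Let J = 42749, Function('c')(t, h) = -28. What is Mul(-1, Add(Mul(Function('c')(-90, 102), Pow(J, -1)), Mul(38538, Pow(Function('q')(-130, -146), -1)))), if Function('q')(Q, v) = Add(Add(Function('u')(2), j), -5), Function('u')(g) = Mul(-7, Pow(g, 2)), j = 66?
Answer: Rational(-78450478, 67177) ≈ -1167.8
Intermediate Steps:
Function('q')(Q, v) = 33 (Function('q')(Q, v) = Add(Add(Mul(-7, Pow(2, 2)), 66), -5) = Add(Add(Mul(-7, 4), 66), -5) = Add(Add(-28, 66), -5) = Add(38, -5) = 33)
Mul(-1, Add(Mul(Function('c')(-90, 102), Pow(J, -1)), Mul(38538, Pow(Function('q')(-130, -146), -1)))) = Mul(-1, Add(Mul(-28, Pow(42749, -1)), Mul(38538, Pow(33, -1)))) = Mul(-1, Add(Mul(-28, Rational(1, 42749)), Mul(38538, Rational(1, 33)))) = Mul(-1, Add(Rational(-4, 6107), Rational(12846, 11))) = Mul(-1, Rational(78450478, 67177)) = Rational(-78450478, 67177)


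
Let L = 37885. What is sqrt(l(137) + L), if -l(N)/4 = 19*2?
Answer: sqrt(37733) ≈ 194.25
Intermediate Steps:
l(N) = -152 (l(N) = -76*2 = -4*38 = -152)
sqrt(l(137) + L) = sqrt(-152 + 37885) = sqrt(37733)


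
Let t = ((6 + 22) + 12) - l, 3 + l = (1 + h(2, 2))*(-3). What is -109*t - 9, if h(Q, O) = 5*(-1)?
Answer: -3388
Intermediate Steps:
h(Q, O) = -5
l = 9 (l = -3 + (1 - 5)*(-3) = -3 - 4*(-3) = -3 + 12 = 9)
t = 31 (t = ((6 + 22) + 12) - 1*9 = (28 + 12) - 9 = 40 - 9 = 31)
-109*t - 9 = -109*31 - 9 = -3379 - 9 = -3388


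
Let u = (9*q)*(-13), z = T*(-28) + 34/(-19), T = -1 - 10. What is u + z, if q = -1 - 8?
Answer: 25825/19 ≈ 1359.2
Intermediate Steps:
T = -11
q = -9
z = 5818/19 (z = -11*(-28) + 34/(-19) = 308 + 34*(-1/19) = 308 - 34/19 = 5818/19 ≈ 306.21)
u = 1053 (u = (9*(-9))*(-13) = -81*(-13) = 1053)
u + z = 1053 + 5818/19 = 25825/19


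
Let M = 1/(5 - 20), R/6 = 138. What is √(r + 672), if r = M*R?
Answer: 2*√3855/5 ≈ 24.835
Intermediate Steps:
R = 828 (R = 6*138 = 828)
M = -1/15 (M = 1/(-15) = -1/15 ≈ -0.066667)
r = -276/5 (r = -1/15*828 = -276/5 ≈ -55.200)
√(r + 672) = √(-276/5 + 672) = √(3084/5) = 2*√3855/5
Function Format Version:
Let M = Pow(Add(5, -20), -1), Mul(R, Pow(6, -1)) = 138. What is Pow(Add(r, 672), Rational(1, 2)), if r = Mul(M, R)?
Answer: Mul(Rational(2, 5), Pow(3855, Rational(1, 2))) ≈ 24.835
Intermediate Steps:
R = 828 (R = Mul(6, 138) = 828)
M = Rational(-1, 15) (M = Pow(-15, -1) = Rational(-1, 15) ≈ -0.066667)
r = Rational(-276, 5) (r = Mul(Rational(-1, 15), 828) = Rational(-276, 5) ≈ -55.200)
Pow(Add(r, 672), Rational(1, 2)) = Pow(Add(Rational(-276, 5), 672), Rational(1, 2)) = Pow(Rational(3084, 5), Rational(1, 2)) = Mul(Rational(2, 5), Pow(3855, Rational(1, 2)))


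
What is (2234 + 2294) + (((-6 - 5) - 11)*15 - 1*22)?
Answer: 4176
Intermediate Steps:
(2234 + 2294) + (((-6 - 5) - 11)*15 - 1*22) = 4528 + ((-11 - 11)*15 - 22) = 4528 + (-22*15 - 22) = 4528 + (-330 - 22) = 4528 - 352 = 4176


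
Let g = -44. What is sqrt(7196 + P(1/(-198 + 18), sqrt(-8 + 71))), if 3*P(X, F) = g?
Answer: 2*sqrt(16158)/3 ≈ 84.743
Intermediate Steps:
P(X, F) = -44/3 (P(X, F) = (1/3)*(-44) = -44/3)
sqrt(7196 + P(1/(-198 + 18), sqrt(-8 + 71))) = sqrt(7196 - 44/3) = sqrt(21544/3) = 2*sqrt(16158)/3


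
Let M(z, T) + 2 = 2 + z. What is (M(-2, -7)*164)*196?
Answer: -64288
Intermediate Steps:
M(z, T) = z (M(z, T) = -2 + (2 + z) = z)
(M(-2, -7)*164)*196 = -2*164*196 = -328*196 = -64288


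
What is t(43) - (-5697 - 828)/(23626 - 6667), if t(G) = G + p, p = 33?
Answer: 431803/5653 ≈ 76.385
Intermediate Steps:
t(G) = 33 + G (t(G) = G + 33 = 33 + G)
t(43) - (-5697 - 828)/(23626 - 6667) = (33 + 43) - (-5697 - 828)/(23626 - 6667) = 76 - (-6525)/16959 = 76 - 1*(-2175/5653) = 76 + 2175/5653 = 431803/5653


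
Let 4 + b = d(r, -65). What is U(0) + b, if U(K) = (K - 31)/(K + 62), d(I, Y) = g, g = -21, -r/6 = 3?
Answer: -51/2 ≈ -25.500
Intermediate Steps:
r = -18 (r = -6*3 = -18)
d(I, Y) = -21
b = -25 (b = -4 - 21 = -25)
U(K) = (-31 + K)/(62 + K)
U(0) + b = (-31 + 0)/(62 + 0) - 25 = -31/62 - 25 = (1/62)*(-31) - 25 = -1/2 - 25 = -51/2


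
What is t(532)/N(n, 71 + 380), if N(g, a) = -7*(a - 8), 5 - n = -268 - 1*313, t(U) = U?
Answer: -76/443 ≈ -0.17156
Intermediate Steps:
n = 586 (n = 5 - (-268 - 1*313) = 5 - (-268 - 313) = 5 - 1*(-581) = 5 + 581 = 586)
N(g, a) = 56 - 7*a (N(g, a) = -7*(-8 + a) = 56 - 7*a)
t(532)/N(n, 71 + 380) = 532/(56 - 7*(71 + 380)) = 532/(56 - 7*451) = 532/(56 - 3157) = 532/(-3101) = 532*(-1/3101) = -76/443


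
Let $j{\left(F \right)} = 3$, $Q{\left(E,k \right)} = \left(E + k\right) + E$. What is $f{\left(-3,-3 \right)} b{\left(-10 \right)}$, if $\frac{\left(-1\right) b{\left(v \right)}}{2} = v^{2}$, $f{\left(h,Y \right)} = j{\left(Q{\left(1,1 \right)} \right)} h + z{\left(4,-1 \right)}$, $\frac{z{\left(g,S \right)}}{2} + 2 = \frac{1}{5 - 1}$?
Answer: $2500$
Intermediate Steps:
$Q{\left(E,k \right)} = k + 2 E$
$z{\left(g,S \right)} = - \frac{7}{2}$ ($z{\left(g,S \right)} = -4 + \frac{2}{5 - 1} = -4 + \frac{2}{4} = -4 + 2 \cdot \frac{1}{4} = -4 + \frac{1}{2} = - \frac{7}{2}$)
$f{\left(h,Y \right)} = - \frac{7}{2} + 3 h$ ($f{\left(h,Y \right)} = 3 h - \frac{7}{2} = - \frac{7}{2} + 3 h$)
$b{\left(v \right)} = - 2 v^{2}$
$f{\left(-3,-3 \right)} b{\left(-10 \right)} = \left(- \frac{7}{2} + 3 \left(-3\right)\right) \left(- 2 \left(-10\right)^{2}\right) = \left(- \frac{7}{2} - 9\right) \left(\left(-2\right) 100\right) = \left(- \frac{25}{2}\right) \left(-200\right) = 2500$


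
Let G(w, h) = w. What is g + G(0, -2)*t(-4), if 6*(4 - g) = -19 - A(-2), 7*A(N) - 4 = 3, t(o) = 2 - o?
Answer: 22/3 ≈ 7.3333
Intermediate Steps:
A(N) = 1 (A(N) = 4/7 + (⅐)*3 = 4/7 + 3/7 = 1)
g = 22/3 (g = 4 - (-19 - 1*1)/6 = 4 - (-19 - 1)/6 = 4 - ⅙*(-20) = 4 + 10/3 = 22/3 ≈ 7.3333)
g + G(0, -2)*t(-4) = 22/3 + 0*(2 - 1*(-4)) = 22/3 + 0*(2 + 4) = 22/3 + 0*6 = 22/3 + 0 = 22/3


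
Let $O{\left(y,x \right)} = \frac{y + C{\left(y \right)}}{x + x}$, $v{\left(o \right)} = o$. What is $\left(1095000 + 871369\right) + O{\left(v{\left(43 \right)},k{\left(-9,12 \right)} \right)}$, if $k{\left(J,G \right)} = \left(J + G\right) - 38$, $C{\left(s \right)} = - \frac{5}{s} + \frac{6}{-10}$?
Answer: $\frac{29593844359}{15050} \approx 1.9664 \cdot 10^{6}$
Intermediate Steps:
$C{\left(s \right)} = - \frac{3}{5} - \frac{5}{s}$ ($C{\left(s \right)} = - \frac{5}{s} + 6 \left(- \frac{1}{10}\right) = - \frac{5}{s} - \frac{3}{5} = - \frac{3}{5} - \frac{5}{s}$)
$k{\left(J,G \right)} = -38 + G + J$ ($k{\left(J,G \right)} = \left(G + J\right) - 38 = -38 + G + J$)
$O{\left(y,x \right)} = \frac{- \frac{3}{5} + y - \frac{5}{y}}{2 x}$ ($O{\left(y,x \right)} = \frac{y - \left(\frac{3}{5} + \frac{5}{y}\right)}{x + x} = \frac{- \frac{3}{5} + y - \frac{5}{y}}{2 x}$)
$\left(1095000 + 871369\right) + O{\left(v{\left(43 \right)},k{\left(-9,12 \right)} \right)} = \left(1095000 + 871369\right) + \frac{-25 - 43 \left(3 - 215\right)}{10 \left(-38 + 12 - 9\right) 43} = 1966369 + \frac{1}{10} \frac{1}{-35} \cdot \frac{1}{43} \left(-25 - 43 \left(3 - 215\right)\right) = 1966369 + \frac{1}{10} \left(- \frac{1}{35}\right) \frac{1}{43} \left(-25 - 43 \left(-212\right)\right) = 1966369 + \frac{1}{10} \left(- \frac{1}{35}\right) \frac{1}{43} \left(-25 + 9116\right) = 1966369 + \frac{1}{10} \left(- \frac{1}{35}\right) \frac{1}{43} \cdot 9091 = 1966369 - \frac{9091}{15050} = \frac{29593844359}{15050}$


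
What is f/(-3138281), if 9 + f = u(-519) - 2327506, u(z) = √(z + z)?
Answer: 2327515/3138281 - I*√1038/3138281 ≈ 0.74165 - 1.0266e-5*I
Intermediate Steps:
u(z) = √2*√z (u(z) = √(2*z) = √2*√z)
f = -2327515 + I*√1038 (f = -9 + (√2*√(-519) - 2327506) = -9 + (√2*(I*√519) - 2327506) = -9 + (I*√1038 - 2327506) = -9 + (-2327506 + I*√1038) = -2327515 + I*√1038 ≈ -2.3275e+6 + 32.218*I)
f/(-3138281) = (-2327515 + I*√1038)/(-3138281) = (-2327515 + I*√1038)*(-1/3138281) = 2327515/3138281 - I*√1038/3138281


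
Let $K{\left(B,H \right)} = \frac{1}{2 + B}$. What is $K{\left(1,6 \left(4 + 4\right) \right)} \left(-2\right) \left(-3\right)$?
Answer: $2$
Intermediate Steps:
$K{\left(1,6 \left(4 + 4\right) \right)} \left(-2\right) \left(-3\right) = \frac{1}{2 + 1} \left(-2\right) \left(-3\right) = \frac{1}{3} \left(-2\right) \left(-3\right) = \left(- \frac{2}{3}\right) \left(-3\right) = 2$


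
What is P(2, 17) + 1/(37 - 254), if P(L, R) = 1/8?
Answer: 209/1736 ≈ 0.12039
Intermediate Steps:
P(L, R) = ⅛
P(2, 17) + 1/(37 - 254) = ⅛ + 1/(37 - 254) = ⅛ + 1/(-217) = ⅛ - 1/217 = 209/1736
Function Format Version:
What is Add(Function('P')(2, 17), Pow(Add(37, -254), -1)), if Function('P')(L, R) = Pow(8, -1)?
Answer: Rational(209, 1736) ≈ 0.12039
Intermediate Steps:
Function('P')(L, R) = Rational(1, 8)
Add(Function('P')(2, 17), Pow(Add(37, -254), -1)) = Add(Rational(1, 8), Pow(Add(37, -254), -1)) = Add(Rational(1, 8), Pow(-217, -1)) = Add(Rational(1, 8), Rational(-1, 217)) = Rational(209, 1736)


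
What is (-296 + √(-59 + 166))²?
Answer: (296 - √107)² ≈ 81599.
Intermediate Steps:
(-296 + √(-59 + 166))² = (-296 + √107)²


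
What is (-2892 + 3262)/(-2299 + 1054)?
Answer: -74/249 ≈ -0.29719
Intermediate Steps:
(-2892 + 3262)/(-2299 + 1054) = 370/(-1245) = 370*(-1/1245) = -74/249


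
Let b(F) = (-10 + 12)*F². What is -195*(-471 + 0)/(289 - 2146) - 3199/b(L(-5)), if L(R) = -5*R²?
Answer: -958698931/19343750 ≈ -49.561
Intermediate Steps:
b(F) = 2*F²
-195*(-471 + 0)/(289 - 2146) - 3199/b(L(-5)) = -195*(-471 + 0)/(289 - 2146) - 3199/(2*(-5*(-5)²)²) = -195/((-1857/(-471))) - 3199/(2*(-5*25)²) = -195/((-1857*(-1/471))) - 3199/(2*(-125)²) = -195/619/157 - 3199/(2*15625) = -195*157/619 - 3199/31250 = -30615/619 - 3199*1/31250 = -30615/619 - 3199/31250 = -958698931/19343750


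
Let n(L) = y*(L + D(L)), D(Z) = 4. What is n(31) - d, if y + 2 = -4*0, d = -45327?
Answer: 45257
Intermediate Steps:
y = -2 (y = -2 - 4*0 = -2 + 0 = -2)
n(L) = -8 - 2*L (n(L) = -2*(L + 4) = -2*(4 + L) = -8 - 2*L)
n(31) - d = (-8 - 2*31) - 1*(-45327) = (-8 - 62) + 45327 = -70 + 45327 = 45257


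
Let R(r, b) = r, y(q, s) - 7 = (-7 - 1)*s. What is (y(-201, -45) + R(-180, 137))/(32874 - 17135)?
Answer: 187/15739 ≈ 0.011881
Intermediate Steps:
y(q, s) = 7 - 8*s (y(q, s) = 7 + (-7 - 1)*s = 7 - 8*s)
(y(-201, -45) + R(-180, 137))/(32874 - 17135) = ((7 - 8*(-45)) - 180)/(32874 - 17135) = ((7 + 360) - 180)/15739 = (367 - 180)*(1/15739) = 187*(1/15739) = 187/15739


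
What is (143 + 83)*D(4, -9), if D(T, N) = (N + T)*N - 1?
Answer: 9944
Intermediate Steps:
D(T, N) = -1 + N*(N + T) (D(T, N) = N*(N + T) - 1 = -1 + N*(N + T))
(143 + 83)*D(4, -9) = (143 + 83)*(-1 + (-9)² - 9*4) = 226*(-1 + 81 - 36) = 226*44 = 9944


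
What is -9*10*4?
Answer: -360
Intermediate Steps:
-9*10*4 = -90*4 = -360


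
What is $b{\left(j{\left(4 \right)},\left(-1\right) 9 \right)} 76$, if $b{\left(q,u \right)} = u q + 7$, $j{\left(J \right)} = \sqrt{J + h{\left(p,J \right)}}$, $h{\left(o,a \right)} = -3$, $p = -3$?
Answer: $-152$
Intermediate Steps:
$j{\left(J \right)} = \sqrt{-3 + J}$ ($j{\left(J \right)} = \sqrt{J - 3} = \sqrt{-3 + J}$)
$b{\left(q,u \right)} = 7 + q u$ ($b{\left(q,u \right)} = q u + 7 = 7 + q u$)
$b{\left(j{\left(4 \right)},\left(-1\right) 9 \right)} 76 = \left(7 + \sqrt{-3 + 4} \left(\left(-1\right) 9\right)\right) 76 = \left(7 + \sqrt{1} \left(-9\right)\right) 76 = \left(7 + 1 \left(-9\right)\right) 76 = \left(7 - 9\right) 76 = \left(-2\right) 76 = -152$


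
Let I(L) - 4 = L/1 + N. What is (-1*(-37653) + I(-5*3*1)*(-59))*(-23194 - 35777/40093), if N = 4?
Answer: -35399584008054/40093 ≈ -8.8294e+8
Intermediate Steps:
I(L) = 8 + L (I(L) = 4 + (L/1 + 4) = 4 + (L*1 + 4) = 4 + (L + 4) = 4 + (4 + L) = 8 + L)
(-1*(-37653) + I(-5*3*1)*(-59))*(-23194 - 35777/40093) = (-1*(-37653) + (8 - 5*3*1)*(-59))*(-23194 - 35777/40093) = (37653 + (8 - 15*1)*(-59))*(-23194 - 35777*1/40093) = (37653 + (8 - 15)*(-59))*(-23194 - 35777/40093) = (37653 - 7*(-59))*(-929952819/40093) = (37653 + 413)*(-929952819/40093) = 38066*(-929952819/40093) = -35399584008054/40093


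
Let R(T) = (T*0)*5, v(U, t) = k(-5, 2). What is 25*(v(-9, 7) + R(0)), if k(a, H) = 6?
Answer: 150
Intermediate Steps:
v(U, t) = 6
R(T) = 0 (R(T) = 0*5 = 0)
25*(v(-9, 7) + R(0)) = 25*(6 + 0) = 25*6 = 150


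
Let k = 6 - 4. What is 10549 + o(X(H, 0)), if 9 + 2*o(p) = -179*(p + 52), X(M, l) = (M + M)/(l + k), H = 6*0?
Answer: 11781/2 ≈ 5890.5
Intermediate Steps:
H = 0
k = 2
X(M, l) = 2*M/(2 + l) (X(M, l) = (M + M)/(l + 2) = (2*M)/(2 + l) = 2*M/(2 + l))
o(p) = -9317/2 - 179*p/2 (o(p) = -9/2 + (-179*(p + 52))/2 = -9/2 + (-179*(52 + p))/2 = -9/2 + (-9308 - 179*p)/2 = -9/2 + (-4654 - 179*p/2) = -9317/2 - 179*p/2)
10549 + o(X(H, 0)) = 10549 + (-9317/2 - 179*0/(2 + 0)) = 10549 + (-9317/2 - 179*0/2) = 10549 + (-9317/2 - 179/2*0) = 10549 + (-9317/2 + 0) = 10549 - 9317/2 = 11781/2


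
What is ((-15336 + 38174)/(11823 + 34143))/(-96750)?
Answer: -11419/2223605250 ≈ -5.1354e-6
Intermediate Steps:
((-15336 + 38174)/(11823 + 34143))/(-96750) = (22838/45966)*(-1/96750) = (22838*(1/45966))*(-1/96750) = (11419/22983)*(-1/96750) = -11419/2223605250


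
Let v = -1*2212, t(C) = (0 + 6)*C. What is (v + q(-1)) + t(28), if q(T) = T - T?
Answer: -2044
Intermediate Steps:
t(C) = 6*C
q(T) = 0
v = -2212
(v + q(-1)) + t(28) = (-2212 + 0) + 6*28 = -2212 + 168 = -2044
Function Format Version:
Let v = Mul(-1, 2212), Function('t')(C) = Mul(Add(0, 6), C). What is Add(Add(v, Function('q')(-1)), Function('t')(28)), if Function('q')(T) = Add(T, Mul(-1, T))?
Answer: -2044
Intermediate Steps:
Function('t')(C) = Mul(6, C)
Function('q')(T) = 0
v = -2212
Add(Add(v, Function('q')(-1)), Function('t')(28)) = Add(Add(-2212, 0), Mul(6, 28)) = Add(-2212, 168) = -2044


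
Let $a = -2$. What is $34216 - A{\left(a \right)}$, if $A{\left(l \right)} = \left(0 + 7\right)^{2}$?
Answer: $34167$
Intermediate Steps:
$A{\left(l \right)} = 49$ ($A{\left(l \right)} = 7^{2} = 49$)
$34216 - A{\left(a \right)} = 34216 - 49 = 34167$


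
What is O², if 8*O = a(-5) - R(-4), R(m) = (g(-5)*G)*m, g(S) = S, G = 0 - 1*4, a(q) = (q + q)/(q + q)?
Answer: 6561/64 ≈ 102.52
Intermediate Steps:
a(q) = 1 (a(q) = (2*q)/((2*q)) = (2*q)*(1/(2*q)) = 1)
G = -4 (G = 0 - 4 = -4)
R(m) = 20*m (R(m) = (-5*(-4))*m = 20*m)
O = 81/8 (O = (1 - 20*(-4))/8 = (1 - 1*(-80))/8 = (1 + 80)/8 = (⅛)*81 = 81/8 ≈ 10.125)
O² = (81/8)² = 6561/64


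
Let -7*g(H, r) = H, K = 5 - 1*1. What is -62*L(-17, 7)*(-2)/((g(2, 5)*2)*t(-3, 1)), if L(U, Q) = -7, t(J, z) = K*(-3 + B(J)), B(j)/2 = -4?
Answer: -1519/44 ≈ -34.523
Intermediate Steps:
B(j) = -8 (B(j) = 2*(-4) = -8)
K = 4 (K = 5 - 1 = 4)
g(H, r) = -H/7
t(J, z) = -44 (t(J, z) = 4*(-3 - 8) = 4*(-11) = -44)
-62*L(-17, 7)*(-2)/((g(2, 5)*2)*t(-3, 1)) = -62*(-7*(-2))/((-1/7*2*2)*(-44)) = -868/(-2/7*2*(-44)) = -868/((-4/7*(-44))) = -868/176/7 = -868*7/176 = -62*49/88 = -1519/44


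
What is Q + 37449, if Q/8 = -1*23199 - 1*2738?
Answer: -170047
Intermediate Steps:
Q = -207496 (Q = 8*(-1*23199 - 1*2738) = 8*(-23199 - 2738) = 8*(-25937) = -207496)
Q + 37449 = -207496 + 37449 = -170047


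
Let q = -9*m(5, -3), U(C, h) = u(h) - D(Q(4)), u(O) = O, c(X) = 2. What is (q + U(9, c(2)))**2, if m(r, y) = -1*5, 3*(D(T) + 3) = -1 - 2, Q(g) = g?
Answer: 2601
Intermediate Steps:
D(T) = -4 (D(T) = -3 + (-1 - 2)/3 = -3 + (1/3)*(-3) = -3 - 1 = -4)
m(r, y) = -5
U(C, h) = 4 + h (U(C, h) = h - 1*(-4) = h + 4 = 4 + h)
q = 45 (q = -9*(-5) = 45)
(q + U(9, c(2)))**2 = (45 + (4 + 2))**2 = (45 + 6)**2 = 51**2 = 2601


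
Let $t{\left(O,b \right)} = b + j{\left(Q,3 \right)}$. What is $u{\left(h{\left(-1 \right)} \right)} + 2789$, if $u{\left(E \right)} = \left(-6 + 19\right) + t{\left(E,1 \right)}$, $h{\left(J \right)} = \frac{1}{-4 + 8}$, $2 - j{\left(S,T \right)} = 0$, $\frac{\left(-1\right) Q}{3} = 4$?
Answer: $2805$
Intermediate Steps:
$Q = -12$ ($Q = \left(-3\right) 4 = -12$)
$j{\left(S,T \right)} = 2$ ($j{\left(S,T \right)} = 2 - 0 = 2 + 0 = 2$)
$h{\left(J \right)} = \frac{1}{4}$
$t{\left(O,b \right)} = 2 + b$ ($t{\left(O,b \right)} = b + 2 = 2 + b$)
$u{\left(E \right)} = 16$ ($u{\left(E \right)} = \left(-6 + 19\right) + \left(2 + 1\right) = 13 + 3 = 16$)
$u{\left(h{\left(-1 \right)} \right)} + 2789 = 16 + 2789 = 2805$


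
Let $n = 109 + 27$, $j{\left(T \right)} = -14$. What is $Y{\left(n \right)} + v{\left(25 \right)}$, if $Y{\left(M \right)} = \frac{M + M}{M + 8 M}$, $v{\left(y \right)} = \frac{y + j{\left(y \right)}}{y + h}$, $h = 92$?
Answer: $\frac{37}{117} \approx 0.31624$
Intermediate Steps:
$v{\left(y \right)} = \frac{-14 + y}{92 + y}$ ($v{\left(y \right)} = \frac{y - 14}{y + 92} = \frac{-14 + y}{92 + y}$)
$n = 136$
$Y{\left(M \right)} = \frac{2}{9}$ ($Y{\left(M \right)} = \frac{2 M}{9 M} = 2 M \frac{1}{9 M} = \frac{2}{9}$)
$Y{\left(n \right)} + v{\left(25 \right)} = \frac{2}{9} + \frac{-14 + 25}{92 + 25} = \frac{2}{9} + \frac{1}{117} \cdot 11 = \frac{2}{9} + \frac{11}{117} = \frac{37}{117}$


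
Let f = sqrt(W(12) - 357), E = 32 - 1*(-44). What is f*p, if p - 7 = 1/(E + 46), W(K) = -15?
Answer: 855*I*sqrt(93)/61 ≈ 135.17*I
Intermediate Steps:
E = 76 (E = 32 + 44 = 76)
f = 2*I*sqrt(93) (f = sqrt(-15 - 357) = sqrt(-372) = 2*I*sqrt(93) ≈ 19.287*I)
p = 855/122 (p = 7 + 1/(76 + 46) = 7 + 1/122 = 855/122 ≈ 7.0082)
f*p = (2*I*sqrt(93))*(855/122) = 855*I*sqrt(93)/61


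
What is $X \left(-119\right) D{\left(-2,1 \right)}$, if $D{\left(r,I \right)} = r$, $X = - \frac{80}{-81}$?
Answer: $\frac{19040}{81} \approx 235.06$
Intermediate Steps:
$X = \frac{80}{81}$ ($X = \left(-80\right) \left(- \frac{1}{81}\right) = \frac{80}{81} \approx 0.98765$)
$X \left(-119\right) D{\left(-2,1 \right)} = \frac{80}{81} \left(-119\right) \left(-2\right) = \left(- \frac{9520}{81}\right) \left(-2\right) = \frac{19040}{81}$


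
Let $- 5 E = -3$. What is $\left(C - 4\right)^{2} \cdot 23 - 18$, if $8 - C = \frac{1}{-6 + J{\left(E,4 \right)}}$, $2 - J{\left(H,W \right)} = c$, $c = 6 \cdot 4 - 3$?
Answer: $\frac{223373}{625} \approx 357.4$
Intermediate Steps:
$c = 21$ ($c = 24 - 3 = 21$)
$E = \frac{3}{5}$ ($E = \left(- \frac{1}{5}\right) \left(-3\right) = \frac{3}{5} \approx 0.6$)
$J{\left(H,W \right)} = -19$ ($J{\left(H,W \right)} = 2 - 21 = -19$)
$C = \frac{201}{25}$ ($C = 8 - \frac{1}{-6 - 19} = 8 - \frac{1}{-25} = 8 - - \frac{1}{25} = 8 + \frac{1}{25} = \frac{201}{25} \approx 8.04$)
$\left(C - 4\right)^{2} \cdot 23 - 18 = \left(\frac{201}{25} - 4\right)^{2} \cdot 23 - 18 = \left(\frac{101}{25}\right)^{2} \cdot 23 - 18 = \frac{10201}{625} \cdot 23 - 18 = \frac{234623}{625} - 18 = \frac{223373}{625}$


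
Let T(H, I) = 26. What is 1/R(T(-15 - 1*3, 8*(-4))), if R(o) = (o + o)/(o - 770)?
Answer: -186/13 ≈ -14.308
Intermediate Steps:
R(o) = 2*o/(-770 + o) (R(o) = (2*o)/(-770 + o) = 2*o/(-770 + o))
1/R(T(-15 - 1*3, 8*(-4))) = 1/(2*26/(-770 + 26)) = 1/(2*26/(-744)) = 1/(2*26*(-1/744)) = 1/(-13/186) = -186/13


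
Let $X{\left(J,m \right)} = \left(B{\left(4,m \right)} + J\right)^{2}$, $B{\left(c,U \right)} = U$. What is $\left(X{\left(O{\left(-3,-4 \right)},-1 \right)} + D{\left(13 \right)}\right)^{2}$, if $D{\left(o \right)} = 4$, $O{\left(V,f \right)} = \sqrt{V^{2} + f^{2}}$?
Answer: $400$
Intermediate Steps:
$X{\left(J,m \right)} = \left(J + m\right)^{2}$ ($X{\left(J,m \right)} = \left(m + J\right)^{2} = \left(J + m\right)^{2}$)
$\left(X{\left(O{\left(-3,-4 \right)},-1 \right)} + D{\left(13 \right)}\right)^{2} = \left(\left(\sqrt{\left(-3\right)^{2} + \left(-4\right)^{2}} - 1\right)^{2} + 4\right)^{2} = \left(\left(\sqrt{9 + 16} - 1\right)^{2} + 4\right)^{2} = \left(\left(\sqrt{25} - 1\right)^{2} + 4\right)^{2} = \left(\left(5 - 1\right)^{2} + 4\right)^{2} = \left(4^{2} + 4\right)^{2} = \left(16 + 4\right)^{2} = 20^{2} = 400$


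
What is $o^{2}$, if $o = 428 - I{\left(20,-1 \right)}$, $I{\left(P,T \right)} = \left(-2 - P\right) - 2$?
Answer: $204304$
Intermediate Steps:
$I{\left(P,T \right)} = -4 - P$
$o = 452$ ($o = 428 - \left(-4 - 20\right) = 428 - -24 = 428 + 24 = 452$)
$o^{2} = 452^{2} = 204304$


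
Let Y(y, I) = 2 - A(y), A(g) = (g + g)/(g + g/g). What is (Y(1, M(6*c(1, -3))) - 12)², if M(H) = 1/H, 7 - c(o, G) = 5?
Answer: 121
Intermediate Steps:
c(o, G) = 2 (c(o, G) = 7 - 1*5 = 7 - 5 = 2)
A(g) = 2*g/(1 + g) (A(g) = (2*g)/(g + 1) = (2*g)/(1 + g) = 2*g/(1 + g))
Y(y, I) = 2 - 2*y/(1 + y)
(Y(1, M(6*c(1, -3))) - 12)² = (2/(1 + 1) - 12)² = (2/2 - 12)² = (2*(½) - 12)² = (1 - 12)² = (-11)² = 121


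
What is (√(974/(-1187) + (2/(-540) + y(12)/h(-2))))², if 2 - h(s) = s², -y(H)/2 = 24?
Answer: 7427593/320490 ≈ 23.176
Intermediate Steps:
y(H) = -48 (y(H) = -2*24 = -48)
h(s) = 2 - s²
(√(974/(-1187) + (2/(-540) + y(12)/h(-2))))² = (√(974/(-1187) + (2/(-540) - 48/(2 - 1*(-2)²))))² = (√(974*(-1/1187) + (2*(-1/540) - 48/(2 - 1*4))))² = (√(-974/1187 + (-1/270 - 48/(2 - 4))))² = (√(-974/1187 + (-1/270 - 48/(-2))))² = (√(-974/1187 + (-1/270 - 48*(-½))))² = (√(-974/1187 + (-1/270 + 24)))² = (√(-974/1187 + 6479/270))² = (√(7427593/320490))² = (√264496586730/106830)² = 7427593/320490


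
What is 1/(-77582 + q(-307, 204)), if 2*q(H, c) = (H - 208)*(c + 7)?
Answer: -2/263829 ≈ -7.5807e-6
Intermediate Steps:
q(H, c) = (-208 + H)*(7 + c)/2 (q(H, c) = ((H - 208)*(c + 7))/2 = ((-208 + H)*(7 + c))/2 = (-208 + H)*(7 + c)/2)
1/(-77582 + q(-307, 204)) = 1/(-77582 + (-728 - 104*204 + (7/2)*(-307) + (1/2)*(-307)*204)) = 1/(-77582 + (-728 - 21216 - 2149/2 - 31314)) = 1/(-77582 - 108665/2) = 1/(-263829/2) = -2/263829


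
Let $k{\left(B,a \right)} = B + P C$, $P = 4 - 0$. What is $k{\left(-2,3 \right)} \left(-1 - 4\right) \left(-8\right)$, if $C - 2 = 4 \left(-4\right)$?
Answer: $-2320$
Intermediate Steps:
$P = 4$ ($P = 4 + 0 = 4$)
$C = -14$ ($C = 2 + 4 \left(-4\right) = 2 - 16 = -14$)
$k{\left(B,a \right)} = -56 + B$ ($k{\left(B,a \right)} = B + 4 \left(-14\right) = B - 56 = -56 + B$)
$k{\left(-2,3 \right)} \left(-1 - 4\right) \left(-8\right) = \left(-56 - 2\right) \left(-1 - 4\right) \left(-8\right) = - 58 \left(-1 - 4\right) \left(-8\right) = \left(-58\right) \left(-5\right) \left(-8\right) = 290 \left(-8\right) = -2320$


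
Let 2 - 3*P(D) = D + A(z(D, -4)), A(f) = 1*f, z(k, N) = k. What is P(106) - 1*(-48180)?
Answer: 48110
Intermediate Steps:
A(f) = f
P(D) = ⅔ - 2*D/3 (P(D) = ⅔ - (D + D)/3 = ⅔ - 2*D/3)
P(106) - 1*(-48180) = (⅔ - ⅔*106) - 1*(-48180) = (⅔ - 212/3) + 48180 = -70 + 48180 = 48110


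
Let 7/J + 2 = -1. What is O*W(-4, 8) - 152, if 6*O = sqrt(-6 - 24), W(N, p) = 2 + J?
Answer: -152 - I*sqrt(30)/18 ≈ -152.0 - 0.30429*I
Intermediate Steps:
J = -7/3 (J = 7/(-2 - 1) = 7/(-3) = 7*(-1/3) = -7/3 ≈ -2.3333)
W(N, p) = -1/3 (W(N, p) = 2 - 7/3 = -1/3)
O = I*sqrt(30)/6 (O = sqrt(-6 - 24)/6 = sqrt(-30)/6 = (I*sqrt(30))/6 = I*sqrt(30)/6 ≈ 0.91287*I)
O*W(-4, 8) - 152 = (I*sqrt(30)/6)*(-1/3) - 152 = -I*sqrt(30)/18 - 152 = -152 - I*sqrt(30)/18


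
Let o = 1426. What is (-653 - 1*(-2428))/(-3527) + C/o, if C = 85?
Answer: -2231355/5029502 ≈ -0.44365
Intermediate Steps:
(-653 - 1*(-2428))/(-3527) + C/o = (-653 - 1*(-2428))/(-3527) + 85/1426 = (-653 + 2428)*(-1/3527) + 85*(1/1426) = 1775*(-1/3527) + 85/1426 = -1775/3527 + 85/1426 = -2231355/5029502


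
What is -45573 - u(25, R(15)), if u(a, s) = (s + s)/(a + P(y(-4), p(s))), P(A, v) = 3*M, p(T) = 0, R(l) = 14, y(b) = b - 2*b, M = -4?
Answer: -592477/13 ≈ -45575.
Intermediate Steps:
y(b) = -b
P(A, v) = -12 (P(A, v) = 3*(-4) = -12)
u(a, s) = 2*s/(-12 + a) (u(a, s) = (s + s)/(a - 12) = (2*s)/(-12 + a) = 2*s/(-12 + a))
-45573 - u(25, R(15)) = -45573 - 2*14/(-12 + 25) = -45573 - 2*14/13 = -45573 - 1*28/13 = -45573 - 28/13 = -592477/13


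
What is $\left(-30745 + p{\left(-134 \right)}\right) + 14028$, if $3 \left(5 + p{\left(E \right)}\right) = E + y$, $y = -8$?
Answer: $- \frac{50308}{3} \approx -16769.0$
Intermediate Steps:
$p{\left(E \right)} = - \frac{23}{3} + \frac{E}{3}$ ($p{\left(E \right)} = -5 + \frac{E - 8}{3} = -5 + \frac{-8 + E}{3} = -5 + \left(- \frac{8}{3} + \frac{E}{3}\right) = - \frac{23}{3} + \frac{E}{3}$)
$\left(-30745 + p{\left(-134 \right)}\right) + 14028 = \left(-30745 + \left(- \frac{23}{3} + \frac{1}{3} \left(-134\right)\right)\right) + 14028 = \left(-30745 - \frac{157}{3}\right) + 14028 = - \frac{92392}{3} + 14028 = - \frac{50308}{3}$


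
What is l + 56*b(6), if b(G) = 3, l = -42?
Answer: 126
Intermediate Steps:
l + 56*b(6) = -42 + 56*3 = -42 + 168 = 126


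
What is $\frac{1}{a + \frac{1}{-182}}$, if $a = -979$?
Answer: $- \frac{182}{178179} \approx -0.0010214$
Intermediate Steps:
$\frac{1}{a + \frac{1}{-182}} = \frac{1}{-979 + \frac{1}{-182}} = \frac{1}{-979 - \frac{1}{182}} = \frac{1}{- \frac{178179}{182}} = - \frac{182}{178179}$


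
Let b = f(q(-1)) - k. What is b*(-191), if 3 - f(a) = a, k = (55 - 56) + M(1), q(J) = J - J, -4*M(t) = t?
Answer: -3247/4 ≈ -811.75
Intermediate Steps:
M(t) = -t/4
q(J) = 0
k = -5/4 (k = (55 - 56) - ¼*1 = -1 - ¼ = -5/4 ≈ -1.2500)
f(a) = 3 - a
b = 17/4 (b = (3 - 1*0) - 1*(-5/4) = (3 + 0) + 5/4 = 3 + 5/4 = 17/4 ≈ 4.2500)
b*(-191) = (17/4)*(-191) = -3247/4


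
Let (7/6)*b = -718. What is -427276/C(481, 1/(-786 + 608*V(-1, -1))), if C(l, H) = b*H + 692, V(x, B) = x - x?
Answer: -195906046/317641 ≈ -616.75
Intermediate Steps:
b = -4308/7 (b = (6/7)*(-718) = -4308/7 ≈ -615.43)
V(x, B) = 0
C(l, H) = 692 - 4308*H/7 (C(l, H) = -4308*H/7 + 692 = 692 - 4308*H/7)
-427276/C(481, 1/(-786 + 608*V(-1, -1))) = -427276/(692 - 4308/(7*(-786 + 608*0))) = -427276/(692 - 4308/(7*(-786 + 0))) = -427276/(692 - 4308/7/(-786)) = -427276/(692 - 4308/7*(-1/786)) = -427276/(692 + 718/917) = -427276/635282/917 = -427276*917/635282 = -195906046/317641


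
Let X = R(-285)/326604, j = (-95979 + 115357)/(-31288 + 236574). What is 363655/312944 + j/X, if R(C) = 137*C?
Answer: 155705989506387/418061465560880 ≈ 0.37245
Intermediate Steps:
j = 9689/102643 (j = 19378/205286 = 19378*(1/205286) = 9689/102643 ≈ 0.094395)
X = -13015/108868 (X = (137*(-285))/326604 = -39045*1/326604 = -13015/108868 ≈ -0.11955)
363655/312944 + j/X = 363655/312944 + 9689/(102643*(-13015/108868)) = 363655*(1/312944) + (9689/102643)*(-108868/13015) = 363655/312944 - 1054822052/1335898645 = 155705989506387/418061465560880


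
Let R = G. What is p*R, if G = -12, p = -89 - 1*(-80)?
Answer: 108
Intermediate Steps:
p = -9 (p = -89 + 80 = -9)
R = -12
p*R = -9*(-12) = 108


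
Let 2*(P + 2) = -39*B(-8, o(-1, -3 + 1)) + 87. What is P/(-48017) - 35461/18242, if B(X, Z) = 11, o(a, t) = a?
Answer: -1699574971/875926114 ≈ -1.9403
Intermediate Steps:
P = -173 (P = -2 + (-39*11 + 87)/2 = -2 + (-429 + 87)/2 = -2 + (½)*(-342) = -2 - 171 = -173)
P/(-48017) - 35461/18242 = -173/(-48017) - 35461/18242 = -173*(-1/48017) - 35461*1/18242 = 173/48017 - 35461/18242 = -1699574971/875926114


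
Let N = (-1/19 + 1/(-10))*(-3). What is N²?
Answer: 7569/36100 ≈ 0.20967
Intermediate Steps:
N = 87/190 (N = (-1*1/19 + 1*(-⅒))*(-3) = (-1/19 - ⅒)*(-3) = -29/190*(-3) = 87/190 ≈ 0.45789)
N² = (87/190)² = 7569/36100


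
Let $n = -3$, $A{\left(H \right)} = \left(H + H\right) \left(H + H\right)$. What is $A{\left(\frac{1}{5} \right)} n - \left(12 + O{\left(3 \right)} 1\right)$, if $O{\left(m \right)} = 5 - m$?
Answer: $- \frac{362}{25} \approx -14.48$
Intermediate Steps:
$A{\left(H \right)} = 4 H^{2}$ ($A{\left(H \right)} = 2 H 2 H = 4 H^{2}$)
$A{\left(\frac{1}{5} \right)} n - \left(12 + O{\left(3 \right)} 1\right) = 4 \left(\frac{1}{5}\right)^{2} \left(-3\right) - \left(12 + \left(5 - 3\right) 1\right) = \frac{4}{25} \left(-3\right) - \left(12 + \left(5 - 3\right) 1\right) = 4 \cdot \frac{1}{25} \left(-3\right) - \left(12 + 2 \cdot 1\right) = \frac{4}{25} \left(-3\right) - \left(12 + 2\right) = - \frac{12}{25} - 14 = - \frac{362}{25}$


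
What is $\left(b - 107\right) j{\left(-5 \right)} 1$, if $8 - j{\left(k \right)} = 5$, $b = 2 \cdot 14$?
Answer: $-237$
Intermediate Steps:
$b = 28$
$j{\left(k \right)} = 3$ ($j{\left(k \right)} = 8 - 5 = 3$)
$\left(b - 107\right) j{\left(-5 \right)} 1 = \left(28 - 107\right) 3 \cdot 1 = \left(-79\right) 3 = -237$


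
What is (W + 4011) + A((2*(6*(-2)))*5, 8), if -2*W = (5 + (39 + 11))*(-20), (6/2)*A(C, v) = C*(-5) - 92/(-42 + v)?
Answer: 242857/51 ≈ 4761.9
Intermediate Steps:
A(C, v) = -92/(3*(-42 + v)) - 5*C/3 (A(C, v) = (C*(-5) - 92/(-42 + v))/3 = (-5*C - 92/(-42 + v))/3 = (-92/(-42 + v) - 5*C)/3 = -92/(3*(-42 + v)) - 5*C/3)
W = 550 (W = -(5 + (39 + 11))*(-20)/2 = -(5 + 50)*(-20)/2 = -55*(-20)/2 = -1/2*(-1100) = 550)
(W + 4011) + A((2*(6*(-2)))*5, 8) = (550 + 4011) + (-92 + 210*((2*(6*(-2)))*5) - 5*(2*(6*(-2)))*5*8)/(3*(-42 + 8)) = 4561 + (1/3)*(-92 + 210*((2*(-12))*5) - 5*(2*(-12))*5*8)/(-34) = 4561 + (1/3)*(-1/34)*(-92 + 210*(-24*5) - 5*(-24*5)*8) = 4561 + (1/3)*(-1/34)*(-92 + 210*(-120) - 5*(-120)*8) = 4561 + (1/3)*(-1/34)*(-92 - 25200 + 4800) = 4561 + (1/3)*(-1/34)*(-20492) = 4561 + 10246/51 = 242857/51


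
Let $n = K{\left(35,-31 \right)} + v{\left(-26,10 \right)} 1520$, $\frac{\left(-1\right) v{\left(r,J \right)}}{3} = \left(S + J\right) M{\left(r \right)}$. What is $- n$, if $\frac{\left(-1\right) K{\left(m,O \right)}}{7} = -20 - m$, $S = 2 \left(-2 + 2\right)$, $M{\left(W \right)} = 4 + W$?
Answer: $-1003585$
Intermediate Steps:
$S = 0$ ($S = 2 \cdot 0 = 0$)
$v{\left(r,J \right)} = - 3 J \left(4 + r\right)$ ($v{\left(r,J \right)} = - 3 \left(0 + J\right) \left(4 + r\right) = - 3 J \left(4 + r\right)$)
$K{\left(m,O \right)} = 140 + 7 m$ ($K{\left(m,O \right)} = - 7 \left(-20 - m\right) = 140 + 7 m$)
$n = 1003585$ ($n = \left(140 + 7 \cdot 35\right) + \left(-3\right) 10 \left(4 - 26\right) 1520 = \left(140 + 245\right) + \left(-3\right) 10 \left(-22\right) 1520 = 385 + 660 \cdot 1520 = 385 + 1003200 = 1003585$)
$- n = \left(-1\right) 1003585 = -1003585$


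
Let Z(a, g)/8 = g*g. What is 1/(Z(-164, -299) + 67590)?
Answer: 1/782798 ≈ 1.2775e-6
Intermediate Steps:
Z(a, g) = 8*g² (Z(a, g) = 8*(g*g) = 8*g²)
1/(Z(-164, -299) + 67590) = 1/(8*(-299)² + 67590) = 1/(8*89401 + 67590) = 1/(715208 + 67590) = 1/782798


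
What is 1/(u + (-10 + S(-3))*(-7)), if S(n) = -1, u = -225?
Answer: -1/148 ≈ -0.0067568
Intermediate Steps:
1/(u + (-10 + S(-3))*(-7)) = 1/(-225 + (-10 - 1)*(-7)) = 1/(-225 - 11*(-7)) = 1/(-225 + 77) = 1/(-148) = -1/148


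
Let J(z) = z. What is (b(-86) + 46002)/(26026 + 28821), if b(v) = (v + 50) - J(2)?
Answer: 45964/54847 ≈ 0.83804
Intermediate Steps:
b(v) = 48 + v (b(v) = (v + 50) - 1*2 = (50 + v) - 2 = 48 + v)
(b(-86) + 46002)/(26026 + 28821) = ((48 - 86) + 46002)/(26026 + 28821) = (-38 + 46002)/54847 = 45964*(1/54847) = 45964/54847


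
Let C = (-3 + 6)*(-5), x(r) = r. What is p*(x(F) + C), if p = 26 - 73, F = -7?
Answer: 1034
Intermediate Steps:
C = -15 (C = 3*(-5) = -15)
p = -47
p*(x(F) + C) = -47*(-7 - 15) = -47*(-22) = 1034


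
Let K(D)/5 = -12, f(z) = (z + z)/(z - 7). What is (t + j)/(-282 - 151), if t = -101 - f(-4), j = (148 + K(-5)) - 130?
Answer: 1581/4763 ≈ 0.33193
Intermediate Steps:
f(z) = 2*z/(-7 + z) (f(z) = (2*z)/(-7 + z) = 2*z/(-7 + z))
K(D) = -60 (K(D) = 5*(-12) = -60)
j = -42 (j = (148 - 60) - 130 = 88 - 130 = -42)
t = -1119/11 (t = -101 - 2*(-4)/(-7 - 4) = -101 - 2*(-4)/(-11) = -101 - 2*(-4)*(-1)/11 = -101 - 1*8/11 = -101 - 8/11 = -1119/11 ≈ -101.73)
(t + j)/(-282 - 151) = (-1119/11 - 42)/(-282 - 151) = -1581/11/(-433) = -1581/11*(-1/433) = 1581/4763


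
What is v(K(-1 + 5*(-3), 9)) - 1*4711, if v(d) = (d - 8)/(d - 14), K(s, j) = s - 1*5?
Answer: -164856/35 ≈ -4710.2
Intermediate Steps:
K(s, j) = -5 + s (K(s, j) = s - 5 = -5 + s)
v(d) = (-8 + d)/(-14 + d)
v(K(-1 + 5*(-3), 9)) - 1*4711 = (-8 + (-5 + (-1 + 5*(-3))))/(-14 + (-5 + (-1 + 5*(-3)))) - 1*4711 = (-8 + (-5 + (-1 - 15)))/(-14 + (-5 + (-1 - 15))) - 4711 = (-8 + (-5 - 16))/(-14 + (-5 - 16)) - 4711 = (-8 - 21)/(-14 - 21) - 4711 = -29/(-35) - 4711 = -1/35*(-29) - 4711 = 29/35 - 4711 = -164856/35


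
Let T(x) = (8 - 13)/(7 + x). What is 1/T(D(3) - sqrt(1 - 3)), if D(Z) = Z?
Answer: -2 + I*sqrt(2)/5 ≈ -2.0 + 0.28284*I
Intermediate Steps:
T(x) = -5/(7 + x)
1/T(D(3) - sqrt(1 - 3)) = 1/(-5/(7 + (3 - sqrt(1 - 3)))) = 1/(-5/(7 + (3 - sqrt(-2)))) = 1/(-5/(7 + (3 - I*sqrt(2)))) = 1/(-5/(10 - I*sqrt(2))) = -2 + I*sqrt(2)/5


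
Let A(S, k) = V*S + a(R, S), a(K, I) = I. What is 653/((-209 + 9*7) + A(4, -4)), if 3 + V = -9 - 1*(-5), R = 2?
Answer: -653/170 ≈ -3.8412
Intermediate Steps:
V = -7 (V = -3 + (-9 - 1*(-5)) = -3 + (-9 + 5) = -3 - 4 = -7)
A(S, k) = -6*S (A(S, k) = -7*S + S = -6*S)
653/((-209 + 9*7) + A(4, -4)) = 653/((-209 + 9*7) - 6*4) = 653/((-209 + 63) - 24) = 653/(-146 - 24) = 653/(-170) = 653*(-1/170) = -653/170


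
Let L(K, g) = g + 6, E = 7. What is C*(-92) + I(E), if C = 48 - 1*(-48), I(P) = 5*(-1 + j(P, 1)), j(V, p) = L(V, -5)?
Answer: -8832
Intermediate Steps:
L(K, g) = 6 + g
j(V, p) = 1 (j(V, p) = 6 - 5 = 1)
I(P) = 0 (I(P) = 5*(-1 + 1) = 5*0 = 0)
C = 96 (C = 48 + 48 = 96)
C*(-92) + I(E) = 96*(-92) + 0 = -8832 + 0 = -8832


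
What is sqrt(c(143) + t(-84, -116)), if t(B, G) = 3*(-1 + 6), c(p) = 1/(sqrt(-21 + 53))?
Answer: sqrt(240 + 2*sqrt(2))/4 ≈ 3.8957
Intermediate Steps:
c(p) = sqrt(2)/8 (c(p) = 1/(sqrt(32)) = 1/(4*sqrt(2)) = sqrt(2)/8)
t(B, G) = 15 (t(B, G) = 3*5 = 15)
sqrt(c(143) + t(-84, -116)) = sqrt(sqrt(2)/8 + 15) = sqrt(15 + sqrt(2)/8)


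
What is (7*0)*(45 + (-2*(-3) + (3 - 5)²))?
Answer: 0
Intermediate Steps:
(7*0)*(45 + (-2*(-3) + (3 - 5)²)) = 0*(45 + (6 + (-2)²)) = 0*(45 + (6 + 4)) = 0*(45 + 10) = 0*55 = 0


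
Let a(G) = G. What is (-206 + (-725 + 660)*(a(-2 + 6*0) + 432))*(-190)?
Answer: 5349640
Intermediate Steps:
(-206 + (-725 + 660)*(a(-2 + 6*0) + 432))*(-190) = (-206 + (-725 + 660)*((-2 + 6*0) + 432))*(-190) = (-206 - 65*((-2 + 0) + 432))*(-190) = (-206 - 65*(-2 + 432))*(-190) = (-206 - 65*430)*(-190) = (-206 - 27950)*(-190) = -28156*(-190) = 5349640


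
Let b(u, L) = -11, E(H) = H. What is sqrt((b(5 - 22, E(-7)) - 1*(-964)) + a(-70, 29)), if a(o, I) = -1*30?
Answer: sqrt(923) ≈ 30.381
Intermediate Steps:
a(o, I) = -30
sqrt((b(5 - 22, E(-7)) - 1*(-964)) + a(-70, 29)) = sqrt((-11 - 1*(-964)) - 30) = sqrt((-11 + 964) - 30) = sqrt(953 - 30) = sqrt(923)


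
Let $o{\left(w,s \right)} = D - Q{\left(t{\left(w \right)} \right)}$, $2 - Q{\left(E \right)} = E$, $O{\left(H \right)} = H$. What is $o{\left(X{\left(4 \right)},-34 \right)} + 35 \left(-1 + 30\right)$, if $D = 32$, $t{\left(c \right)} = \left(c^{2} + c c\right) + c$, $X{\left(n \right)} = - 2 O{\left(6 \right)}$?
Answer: $1321$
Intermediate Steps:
$X{\left(n \right)} = -12$ ($X{\left(n \right)} = \left(-2\right) 6 = -12$)
$t{\left(c \right)} = c + 2 c^{2}$ ($t{\left(c \right)} = \left(c^{2} + c^{2}\right) + c = 2 c^{2} + c = c + 2 c^{2}$)
$Q{\left(E \right)} = 2 - E$
$o{\left(w,s \right)} = 30 + w \left(1 + 2 w\right)$ ($o{\left(w,s \right)} = 32 - \left(2 - w \left(1 + 2 w\right)\right) = 32 + \left(-2 + w \left(1 + 2 w\right)\right) = 30 + w \left(1 + 2 w\right)$)
$o{\left(X{\left(4 \right)},-34 \right)} + 35 \left(-1 + 30\right) = \left(30 - 12 \left(1 + 2 \left(-12\right)\right)\right) + 35 \left(-1 + 30\right) = \left(30 - 12 \left(1 - 24\right)\right) + 35 \cdot 29 = \left(30 - -276\right) + 1015 = \left(30 + 276\right) + 1015 = 306 + 1015 = 1321$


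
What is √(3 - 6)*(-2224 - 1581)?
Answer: -3805*I*√3 ≈ -6590.5*I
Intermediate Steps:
√(3 - 6)*(-2224 - 1581) = √(-3)*(-3805) = (I*√3)*(-3805) = -3805*I*√3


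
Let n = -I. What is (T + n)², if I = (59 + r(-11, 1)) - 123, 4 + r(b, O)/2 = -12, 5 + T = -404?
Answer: 97969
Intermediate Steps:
T = -409 (T = -5 - 404 = -409)
r(b, O) = -32 (r(b, O) = -8 + 2*(-12) = -8 - 24 = -32)
I = -96 (I = (59 - 32) - 123 = 27 - 123 = -96)
n = 96 (n = -1*(-96) = 96)
(T + n)² = (-409 + 96)² = (-313)² = 97969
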